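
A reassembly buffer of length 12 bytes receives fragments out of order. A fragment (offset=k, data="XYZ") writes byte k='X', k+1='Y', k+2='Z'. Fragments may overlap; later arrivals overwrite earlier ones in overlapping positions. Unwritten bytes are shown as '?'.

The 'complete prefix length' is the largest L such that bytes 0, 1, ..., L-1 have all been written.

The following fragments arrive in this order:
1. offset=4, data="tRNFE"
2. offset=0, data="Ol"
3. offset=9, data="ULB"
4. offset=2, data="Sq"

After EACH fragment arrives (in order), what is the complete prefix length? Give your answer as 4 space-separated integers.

Fragment 1: offset=4 data="tRNFE" -> buffer=????tRNFE??? -> prefix_len=0
Fragment 2: offset=0 data="Ol" -> buffer=Ol??tRNFE??? -> prefix_len=2
Fragment 3: offset=9 data="ULB" -> buffer=Ol??tRNFEULB -> prefix_len=2
Fragment 4: offset=2 data="Sq" -> buffer=OlSqtRNFEULB -> prefix_len=12

Answer: 0 2 2 12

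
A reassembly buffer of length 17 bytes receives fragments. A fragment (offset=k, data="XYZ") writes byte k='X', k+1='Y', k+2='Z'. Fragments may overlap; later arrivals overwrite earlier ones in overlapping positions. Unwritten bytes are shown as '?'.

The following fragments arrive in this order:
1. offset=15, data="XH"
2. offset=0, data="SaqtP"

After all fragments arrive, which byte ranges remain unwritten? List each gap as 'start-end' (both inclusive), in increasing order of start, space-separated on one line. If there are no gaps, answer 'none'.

Answer: 5-14

Derivation:
Fragment 1: offset=15 len=2
Fragment 2: offset=0 len=5
Gaps: 5-14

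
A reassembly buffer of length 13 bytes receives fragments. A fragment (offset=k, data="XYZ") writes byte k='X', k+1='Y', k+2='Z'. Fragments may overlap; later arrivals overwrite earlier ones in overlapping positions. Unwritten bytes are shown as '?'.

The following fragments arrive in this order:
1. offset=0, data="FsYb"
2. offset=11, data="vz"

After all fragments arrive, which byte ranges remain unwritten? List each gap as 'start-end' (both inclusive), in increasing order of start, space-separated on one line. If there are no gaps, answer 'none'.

Fragment 1: offset=0 len=4
Fragment 2: offset=11 len=2
Gaps: 4-10

Answer: 4-10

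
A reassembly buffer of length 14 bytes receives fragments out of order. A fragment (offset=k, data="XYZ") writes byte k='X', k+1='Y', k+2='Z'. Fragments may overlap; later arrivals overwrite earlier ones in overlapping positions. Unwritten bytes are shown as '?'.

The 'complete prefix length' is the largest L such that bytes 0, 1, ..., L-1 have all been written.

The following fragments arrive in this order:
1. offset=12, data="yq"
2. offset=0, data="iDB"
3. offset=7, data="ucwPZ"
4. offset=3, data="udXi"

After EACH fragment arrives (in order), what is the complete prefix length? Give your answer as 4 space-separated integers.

Answer: 0 3 3 14

Derivation:
Fragment 1: offset=12 data="yq" -> buffer=????????????yq -> prefix_len=0
Fragment 2: offset=0 data="iDB" -> buffer=iDB?????????yq -> prefix_len=3
Fragment 3: offset=7 data="ucwPZ" -> buffer=iDB????ucwPZyq -> prefix_len=3
Fragment 4: offset=3 data="udXi" -> buffer=iDBudXiucwPZyq -> prefix_len=14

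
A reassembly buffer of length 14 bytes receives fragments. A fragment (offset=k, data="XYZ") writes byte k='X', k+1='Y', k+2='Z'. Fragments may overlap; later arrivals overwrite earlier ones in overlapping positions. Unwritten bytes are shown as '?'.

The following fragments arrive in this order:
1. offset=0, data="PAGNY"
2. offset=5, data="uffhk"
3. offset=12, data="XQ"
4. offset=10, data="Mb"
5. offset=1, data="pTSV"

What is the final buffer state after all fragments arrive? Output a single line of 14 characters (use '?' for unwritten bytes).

Fragment 1: offset=0 data="PAGNY" -> buffer=PAGNY?????????
Fragment 2: offset=5 data="uffhk" -> buffer=PAGNYuffhk????
Fragment 3: offset=12 data="XQ" -> buffer=PAGNYuffhk??XQ
Fragment 4: offset=10 data="Mb" -> buffer=PAGNYuffhkMbXQ
Fragment 5: offset=1 data="pTSV" -> buffer=PpTSVuffhkMbXQ

Answer: PpTSVuffhkMbXQ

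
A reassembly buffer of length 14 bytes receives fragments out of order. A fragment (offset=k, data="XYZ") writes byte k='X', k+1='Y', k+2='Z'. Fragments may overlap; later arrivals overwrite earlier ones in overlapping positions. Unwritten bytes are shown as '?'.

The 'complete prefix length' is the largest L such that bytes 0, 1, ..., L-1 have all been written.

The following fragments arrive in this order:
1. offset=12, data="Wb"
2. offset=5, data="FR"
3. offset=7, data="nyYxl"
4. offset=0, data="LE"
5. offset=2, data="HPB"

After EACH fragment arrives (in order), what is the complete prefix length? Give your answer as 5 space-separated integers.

Fragment 1: offset=12 data="Wb" -> buffer=????????????Wb -> prefix_len=0
Fragment 2: offset=5 data="FR" -> buffer=?????FR?????Wb -> prefix_len=0
Fragment 3: offset=7 data="nyYxl" -> buffer=?????FRnyYxlWb -> prefix_len=0
Fragment 4: offset=0 data="LE" -> buffer=LE???FRnyYxlWb -> prefix_len=2
Fragment 5: offset=2 data="HPB" -> buffer=LEHPBFRnyYxlWb -> prefix_len=14

Answer: 0 0 0 2 14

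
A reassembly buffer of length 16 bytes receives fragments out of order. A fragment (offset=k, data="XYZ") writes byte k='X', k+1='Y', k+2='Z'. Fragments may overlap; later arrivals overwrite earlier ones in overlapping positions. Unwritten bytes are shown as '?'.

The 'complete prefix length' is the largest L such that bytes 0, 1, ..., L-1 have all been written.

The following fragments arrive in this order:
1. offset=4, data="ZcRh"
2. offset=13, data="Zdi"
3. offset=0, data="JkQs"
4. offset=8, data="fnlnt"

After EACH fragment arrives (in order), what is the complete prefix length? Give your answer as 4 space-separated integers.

Fragment 1: offset=4 data="ZcRh" -> buffer=????ZcRh???????? -> prefix_len=0
Fragment 2: offset=13 data="Zdi" -> buffer=????ZcRh?????Zdi -> prefix_len=0
Fragment 3: offset=0 data="JkQs" -> buffer=JkQsZcRh?????Zdi -> prefix_len=8
Fragment 4: offset=8 data="fnlnt" -> buffer=JkQsZcRhfnlntZdi -> prefix_len=16

Answer: 0 0 8 16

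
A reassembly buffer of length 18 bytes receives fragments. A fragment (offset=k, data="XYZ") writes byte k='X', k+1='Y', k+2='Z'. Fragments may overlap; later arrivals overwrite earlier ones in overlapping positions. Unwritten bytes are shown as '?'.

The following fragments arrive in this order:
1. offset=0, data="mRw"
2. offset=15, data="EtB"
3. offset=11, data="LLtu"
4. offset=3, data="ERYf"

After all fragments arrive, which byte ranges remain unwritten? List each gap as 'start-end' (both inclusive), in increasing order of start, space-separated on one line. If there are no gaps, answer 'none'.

Fragment 1: offset=0 len=3
Fragment 2: offset=15 len=3
Fragment 3: offset=11 len=4
Fragment 4: offset=3 len=4
Gaps: 7-10

Answer: 7-10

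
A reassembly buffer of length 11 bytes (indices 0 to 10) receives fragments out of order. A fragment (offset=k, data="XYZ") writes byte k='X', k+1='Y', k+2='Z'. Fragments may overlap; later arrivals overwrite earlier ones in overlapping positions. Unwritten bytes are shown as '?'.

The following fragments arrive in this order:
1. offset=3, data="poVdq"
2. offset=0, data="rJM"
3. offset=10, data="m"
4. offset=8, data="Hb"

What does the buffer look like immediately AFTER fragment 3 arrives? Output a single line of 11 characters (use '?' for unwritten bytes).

Answer: rJMpoVdq??m

Derivation:
Fragment 1: offset=3 data="poVdq" -> buffer=???poVdq???
Fragment 2: offset=0 data="rJM" -> buffer=rJMpoVdq???
Fragment 3: offset=10 data="m" -> buffer=rJMpoVdq??m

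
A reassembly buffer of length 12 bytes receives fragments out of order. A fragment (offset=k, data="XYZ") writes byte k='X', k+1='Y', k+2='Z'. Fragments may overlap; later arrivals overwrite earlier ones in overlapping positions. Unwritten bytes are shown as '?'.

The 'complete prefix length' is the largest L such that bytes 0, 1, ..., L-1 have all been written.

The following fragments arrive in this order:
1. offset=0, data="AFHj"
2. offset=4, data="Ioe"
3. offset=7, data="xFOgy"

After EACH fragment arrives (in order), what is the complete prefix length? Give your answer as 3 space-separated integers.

Fragment 1: offset=0 data="AFHj" -> buffer=AFHj???????? -> prefix_len=4
Fragment 2: offset=4 data="Ioe" -> buffer=AFHjIoe????? -> prefix_len=7
Fragment 3: offset=7 data="xFOgy" -> buffer=AFHjIoexFOgy -> prefix_len=12

Answer: 4 7 12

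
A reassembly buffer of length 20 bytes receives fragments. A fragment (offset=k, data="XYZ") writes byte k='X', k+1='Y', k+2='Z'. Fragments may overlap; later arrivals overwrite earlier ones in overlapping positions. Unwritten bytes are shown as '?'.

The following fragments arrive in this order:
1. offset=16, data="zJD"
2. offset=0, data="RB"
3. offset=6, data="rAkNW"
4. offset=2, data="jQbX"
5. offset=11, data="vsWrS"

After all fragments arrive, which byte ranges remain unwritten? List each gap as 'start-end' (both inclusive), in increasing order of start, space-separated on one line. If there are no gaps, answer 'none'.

Answer: 19-19

Derivation:
Fragment 1: offset=16 len=3
Fragment 2: offset=0 len=2
Fragment 3: offset=6 len=5
Fragment 4: offset=2 len=4
Fragment 5: offset=11 len=5
Gaps: 19-19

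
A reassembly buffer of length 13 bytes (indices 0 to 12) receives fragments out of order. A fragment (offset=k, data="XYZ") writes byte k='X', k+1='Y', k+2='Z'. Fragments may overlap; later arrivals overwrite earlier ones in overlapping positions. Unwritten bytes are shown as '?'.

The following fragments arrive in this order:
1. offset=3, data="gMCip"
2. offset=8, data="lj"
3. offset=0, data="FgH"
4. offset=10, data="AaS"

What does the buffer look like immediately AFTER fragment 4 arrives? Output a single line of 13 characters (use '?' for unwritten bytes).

Answer: FgHgMCipljAaS

Derivation:
Fragment 1: offset=3 data="gMCip" -> buffer=???gMCip?????
Fragment 2: offset=8 data="lj" -> buffer=???gMCiplj???
Fragment 3: offset=0 data="FgH" -> buffer=FgHgMCiplj???
Fragment 4: offset=10 data="AaS" -> buffer=FgHgMCipljAaS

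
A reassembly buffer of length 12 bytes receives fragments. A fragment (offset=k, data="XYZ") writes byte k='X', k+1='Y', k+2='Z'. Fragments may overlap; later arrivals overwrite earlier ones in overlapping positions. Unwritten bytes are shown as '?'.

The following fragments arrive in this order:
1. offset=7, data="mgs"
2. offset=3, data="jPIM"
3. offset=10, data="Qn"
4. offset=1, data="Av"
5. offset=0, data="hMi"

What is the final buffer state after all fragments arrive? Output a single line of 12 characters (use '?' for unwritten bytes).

Fragment 1: offset=7 data="mgs" -> buffer=???????mgs??
Fragment 2: offset=3 data="jPIM" -> buffer=???jPIMmgs??
Fragment 3: offset=10 data="Qn" -> buffer=???jPIMmgsQn
Fragment 4: offset=1 data="Av" -> buffer=?AvjPIMmgsQn
Fragment 5: offset=0 data="hMi" -> buffer=hMijPIMmgsQn

Answer: hMijPIMmgsQn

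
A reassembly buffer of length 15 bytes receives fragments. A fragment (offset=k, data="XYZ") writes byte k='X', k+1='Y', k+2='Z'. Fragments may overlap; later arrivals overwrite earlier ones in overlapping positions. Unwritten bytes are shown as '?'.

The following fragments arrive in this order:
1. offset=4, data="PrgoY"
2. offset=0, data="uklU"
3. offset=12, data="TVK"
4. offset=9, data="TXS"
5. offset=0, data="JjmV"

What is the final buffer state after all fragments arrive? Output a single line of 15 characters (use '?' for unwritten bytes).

Fragment 1: offset=4 data="PrgoY" -> buffer=????PrgoY??????
Fragment 2: offset=0 data="uklU" -> buffer=uklUPrgoY??????
Fragment 3: offset=12 data="TVK" -> buffer=uklUPrgoY???TVK
Fragment 4: offset=9 data="TXS" -> buffer=uklUPrgoYTXSTVK
Fragment 5: offset=0 data="JjmV" -> buffer=JjmVPrgoYTXSTVK

Answer: JjmVPrgoYTXSTVK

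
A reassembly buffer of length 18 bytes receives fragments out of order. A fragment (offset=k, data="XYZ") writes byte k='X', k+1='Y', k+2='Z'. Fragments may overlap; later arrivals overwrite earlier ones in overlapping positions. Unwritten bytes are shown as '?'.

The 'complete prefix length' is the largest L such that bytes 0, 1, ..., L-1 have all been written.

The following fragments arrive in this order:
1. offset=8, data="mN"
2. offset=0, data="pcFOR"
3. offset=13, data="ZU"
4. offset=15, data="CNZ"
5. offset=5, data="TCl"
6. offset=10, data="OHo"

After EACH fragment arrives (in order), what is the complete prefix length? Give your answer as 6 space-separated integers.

Fragment 1: offset=8 data="mN" -> buffer=????????mN???????? -> prefix_len=0
Fragment 2: offset=0 data="pcFOR" -> buffer=pcFOR???mN???????? -> prefix_len=5
Fragment 3: offset=13 data="ZU" -> buffer=pcFOR???mN???ZU??? -> prefix_len=5
Fragment 4: offset=15 data="CNZ" -> buffer=pcFOR???mN???ZUCNZ -> prefix_len=5
Fragment 5: offset=5 data="TCl" -> buffer=pcFORTClmN???ZUCNZ -> prefix_len=10
Fragment 6: offset=10 data="OHo" -> buffer=pcFORTClmNOHoZUCNZ -> prefix_len=18

Answer: 0 5 5 5 10 18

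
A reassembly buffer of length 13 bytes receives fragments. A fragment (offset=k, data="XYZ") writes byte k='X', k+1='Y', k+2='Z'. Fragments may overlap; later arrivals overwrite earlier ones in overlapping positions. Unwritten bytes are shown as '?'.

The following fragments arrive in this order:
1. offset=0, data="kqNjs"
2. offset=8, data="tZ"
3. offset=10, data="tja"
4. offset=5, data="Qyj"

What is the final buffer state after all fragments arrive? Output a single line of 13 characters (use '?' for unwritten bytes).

Fragment 1: offset=0 data="kqNjs" -> buffer=kqNjs????????
Fragment 2: offset=8 data="tZ" -> buffer=kqNjs???tZ???
Fragment 3: offset=10 data="tja" -> buffer=kqNjs???tZtja
Fragment 4: offset=5 data="Qyj" -> buffer=kqNjsQyjtZtja

Answer: kqNjsQyjtZtja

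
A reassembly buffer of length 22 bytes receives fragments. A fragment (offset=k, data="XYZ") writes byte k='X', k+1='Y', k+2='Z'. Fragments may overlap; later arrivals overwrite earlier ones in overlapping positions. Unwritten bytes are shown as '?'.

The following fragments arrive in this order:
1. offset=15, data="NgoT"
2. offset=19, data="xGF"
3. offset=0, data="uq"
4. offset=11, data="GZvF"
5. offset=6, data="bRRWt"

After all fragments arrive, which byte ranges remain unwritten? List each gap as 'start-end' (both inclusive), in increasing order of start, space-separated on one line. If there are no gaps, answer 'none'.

Fragment 1: offset=15 len=4
Fragment 2: offset=19 len=3
Fragment 3: offset=0 len=2
Fragment 4: offset=11 len=4
Fragment 5: offset=6 len=5
Gaps: 2-5

Answer: 2-5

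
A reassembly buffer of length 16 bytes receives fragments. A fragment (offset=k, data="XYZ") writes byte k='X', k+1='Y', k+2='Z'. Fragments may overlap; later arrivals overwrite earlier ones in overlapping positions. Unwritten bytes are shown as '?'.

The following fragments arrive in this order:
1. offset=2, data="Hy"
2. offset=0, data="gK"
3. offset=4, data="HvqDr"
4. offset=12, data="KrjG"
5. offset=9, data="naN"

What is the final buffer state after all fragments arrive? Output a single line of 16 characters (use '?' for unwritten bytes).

Answer: gKHyHvqDrnaNKrjG

Derivation:
Fragment 1: offset=2 data="Hy" -> buffer=??Hy????????????
Fragment 2: offset=0 data="gK" -> buffer=gKHy????????????
Fragment 3: offset=4 data="HvqDr" -> buffer=gKHyHvqDr???????
Fragment 4: offset=12 data="KrjG" -> buffer=gKHyHvqDr???KrjG
Fragment 5: offset=9 data="naN" -> buffer=gKHyHvqDrnaNKrjG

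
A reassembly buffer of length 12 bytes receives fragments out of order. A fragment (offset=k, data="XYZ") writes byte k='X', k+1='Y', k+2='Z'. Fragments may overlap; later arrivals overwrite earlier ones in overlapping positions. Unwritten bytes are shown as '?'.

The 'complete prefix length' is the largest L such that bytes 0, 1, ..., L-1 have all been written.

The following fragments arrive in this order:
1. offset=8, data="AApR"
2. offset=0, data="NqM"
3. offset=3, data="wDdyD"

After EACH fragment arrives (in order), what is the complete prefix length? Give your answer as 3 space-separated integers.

Answer: 0 3 12

Derivation:
Fragment 1: offset=8 data="AApR" -> buffer=????????AApR -> prefix_len=0
Fragment 2: offset=0 data="NqM" -> buffer=NqM?????AApR -> prefix_len=3
Fragment 3: offset=3 data="wDdyD" -> buffer=NqMwDdyDAApR -> prefix_len=12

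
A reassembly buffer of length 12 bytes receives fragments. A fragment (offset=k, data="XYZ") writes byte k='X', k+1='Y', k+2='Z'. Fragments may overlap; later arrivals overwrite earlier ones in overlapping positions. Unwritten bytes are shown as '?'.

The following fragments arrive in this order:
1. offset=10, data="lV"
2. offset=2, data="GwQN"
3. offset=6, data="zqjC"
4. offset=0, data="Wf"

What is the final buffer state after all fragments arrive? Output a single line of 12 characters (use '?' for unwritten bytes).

Fragment 1: offset=10 data="lV" -> buffer=??????????lV
Fragment 2: offset=2 data="GwQN" -> buffer=??GwQN????lV
Fragment 3: offset=6 data="zqjC" -> buffer=??GwQNzqjClV
Fragment 4: offset=0 data="Wf" -> buffer=WfGwQNzqjClV

Answer: WfGwQNzqjClV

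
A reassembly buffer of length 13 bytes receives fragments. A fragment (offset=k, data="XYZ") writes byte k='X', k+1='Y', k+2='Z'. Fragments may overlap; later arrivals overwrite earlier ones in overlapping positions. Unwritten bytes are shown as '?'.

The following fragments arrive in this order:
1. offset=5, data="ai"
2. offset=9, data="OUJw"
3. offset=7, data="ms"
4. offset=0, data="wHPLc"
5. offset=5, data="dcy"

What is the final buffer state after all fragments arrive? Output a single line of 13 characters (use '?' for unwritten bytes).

Answer: wHPLcdcysOUJw

Derivation:
Fragment 1: offset=5 data="ai" -> buffer=?????ai??????
Fragment 2: offset=9 data="OUJw" -> buffer=?????ai??OUJw
Fragment 3: offset=7 data="ms" -> buffer=?????aimsOUJw
Fragment 4: offset=0 data="wHPLc" -> buffer=wHPLcaimsOUJw
Fragment 5: offset=5 data="dcy" -> buffer=wHPLcdcysOUJw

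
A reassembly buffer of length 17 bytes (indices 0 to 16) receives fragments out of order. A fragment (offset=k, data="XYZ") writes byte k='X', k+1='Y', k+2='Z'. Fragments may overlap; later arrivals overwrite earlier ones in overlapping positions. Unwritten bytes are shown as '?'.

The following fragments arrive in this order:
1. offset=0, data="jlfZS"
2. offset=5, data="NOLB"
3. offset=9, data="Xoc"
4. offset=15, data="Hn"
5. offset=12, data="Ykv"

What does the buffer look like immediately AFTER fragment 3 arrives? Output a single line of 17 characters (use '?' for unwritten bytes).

Fragment 1: offset=0 data="jlfZS" -> buffer=jlfZS????????????
Fragment 2: offset=5 data="NOLB" -> buffer=jlfZSNOLB????????
Fragment 3: offset=9 data="Xoc" -> buffer=jlfZSNOLBXoc?????

Answer: jlfZSNOLBXoc?????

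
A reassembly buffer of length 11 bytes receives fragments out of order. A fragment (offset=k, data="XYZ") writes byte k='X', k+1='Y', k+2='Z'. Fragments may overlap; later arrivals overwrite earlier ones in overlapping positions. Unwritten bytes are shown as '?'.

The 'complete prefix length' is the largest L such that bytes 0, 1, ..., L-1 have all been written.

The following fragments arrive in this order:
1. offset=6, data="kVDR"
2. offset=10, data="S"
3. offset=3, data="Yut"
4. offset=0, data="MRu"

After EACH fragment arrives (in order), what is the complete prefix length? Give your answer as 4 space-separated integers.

Answer: 0 0 0 11

Derivation:
Fragment 1: offset=6 data="kVDR" -> buffer=??????kVDR? -> prefix_len=0
Fragment 2: offset=10 data="S" -> buffer=??????kVDRS -> prefix_len=0
Fragment 3: offset=3 data="Yut" -> buffer=???YutkVDRS -> prefix_len=0
Fragment 4: offset=0 data="MRu" -> buffer=MRuYutkVDRS -> prefix_len=11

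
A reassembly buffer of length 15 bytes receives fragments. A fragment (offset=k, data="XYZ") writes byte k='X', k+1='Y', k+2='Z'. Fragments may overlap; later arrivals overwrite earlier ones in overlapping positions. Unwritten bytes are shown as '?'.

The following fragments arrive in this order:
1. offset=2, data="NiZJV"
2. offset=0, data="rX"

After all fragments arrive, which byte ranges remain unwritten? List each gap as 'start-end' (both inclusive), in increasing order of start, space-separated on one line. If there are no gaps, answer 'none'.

Answer: 7-14

Derivation:
Fragment 1: offset=2 len=5
Fragment 2: offset=0 len=2
Gaps: 7-14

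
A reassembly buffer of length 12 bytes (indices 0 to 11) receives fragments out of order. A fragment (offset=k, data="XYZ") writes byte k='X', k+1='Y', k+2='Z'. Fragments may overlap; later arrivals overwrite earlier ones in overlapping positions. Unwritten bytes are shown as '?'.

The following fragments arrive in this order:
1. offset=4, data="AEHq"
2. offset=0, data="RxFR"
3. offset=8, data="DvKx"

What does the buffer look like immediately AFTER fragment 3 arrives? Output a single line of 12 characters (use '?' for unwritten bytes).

Fragment 1: offset=4 data="AEHq" -> buffer=????AEHq????
Fragment 2: offset=0 data="RxFR" -> buffer=RxFRAEHq????
Fragment 3: offset=8 data="DvKx" -> buffer=RxFRAEHqDvKx

Answer: RxFRAEHqDvKx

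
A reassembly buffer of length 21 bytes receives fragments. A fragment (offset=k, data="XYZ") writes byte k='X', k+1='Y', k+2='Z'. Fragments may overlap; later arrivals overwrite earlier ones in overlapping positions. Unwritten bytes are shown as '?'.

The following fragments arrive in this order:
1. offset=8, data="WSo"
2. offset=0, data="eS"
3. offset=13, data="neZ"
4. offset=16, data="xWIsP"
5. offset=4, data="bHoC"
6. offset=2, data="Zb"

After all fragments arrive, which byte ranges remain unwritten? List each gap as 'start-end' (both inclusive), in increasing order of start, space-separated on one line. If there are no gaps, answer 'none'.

Answer: 11-12

Derivation:
Fragment 1: offset=8 len=3
Fragment 2: offset=0 len=2
Fragment 3: offset=13 len=3
Fragment 4: offset=16 len=5
Fragment 5: offset=4 len=4
Fragment 6: offset=2 len=2
Gaps: 11-12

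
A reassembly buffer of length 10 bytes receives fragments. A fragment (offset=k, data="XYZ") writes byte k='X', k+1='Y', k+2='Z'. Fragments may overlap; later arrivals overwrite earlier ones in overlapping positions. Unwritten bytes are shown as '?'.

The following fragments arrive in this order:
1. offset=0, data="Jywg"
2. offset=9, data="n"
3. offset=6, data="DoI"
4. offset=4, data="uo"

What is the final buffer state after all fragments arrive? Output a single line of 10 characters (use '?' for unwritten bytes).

Answer: JywguoDoIn

Derivation:
Fragment 1: offset=0 data="Jywg" -> buffer=Jywg??????
Fragment 2: offset=9 data="n" -> buffer=Jywg?????n
Fragment 3: offset=6 data="DoI" -> buffer=Jywg??DoIn
Fragment 4: offset=4 data="uo" -> buffer=JywguoDoIn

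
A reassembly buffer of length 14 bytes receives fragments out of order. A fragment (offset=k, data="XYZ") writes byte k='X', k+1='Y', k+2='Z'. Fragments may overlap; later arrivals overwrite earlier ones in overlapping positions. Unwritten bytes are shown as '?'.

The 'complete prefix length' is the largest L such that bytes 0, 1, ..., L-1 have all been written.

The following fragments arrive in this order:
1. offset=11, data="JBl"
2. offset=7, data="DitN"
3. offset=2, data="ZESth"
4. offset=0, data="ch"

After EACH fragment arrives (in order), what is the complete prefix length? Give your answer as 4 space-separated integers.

Fragment 1: offset=11 data="JBl" -> buffer=???????????JBl -> prefix_len=0
Fragment 2: offset=7 data="DitN" -> buffer=???????DitNJBl -> prefix_len=0
Fragment 3: offset=2 data="ZESth" -> buffer=??ZESthDitNJBl -> prefix_len=0
Fragment 4: offset=0 data="ch" -> buffer=chZESthDitNJBl -> prefix_len=14

Answer: 0 0 0 14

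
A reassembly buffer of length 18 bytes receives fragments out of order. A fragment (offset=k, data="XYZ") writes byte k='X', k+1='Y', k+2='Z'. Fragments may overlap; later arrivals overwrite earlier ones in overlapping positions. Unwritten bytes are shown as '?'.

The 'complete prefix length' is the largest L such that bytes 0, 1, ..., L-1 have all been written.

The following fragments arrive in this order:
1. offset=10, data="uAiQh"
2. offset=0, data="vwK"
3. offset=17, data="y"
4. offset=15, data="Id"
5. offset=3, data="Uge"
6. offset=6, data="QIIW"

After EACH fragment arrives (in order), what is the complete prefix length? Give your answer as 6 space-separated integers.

Answer: 0 3 3 3 6 18

Derivation:
Fragment 1: offset=10 data="uAiQh" -> buffer=??????????uAiQh??? -> prefix_len=0
Fragment 2: offset=0 data="vwK" -> buffer=vwK???????uAiQh??? -> prefix_len=3
Fragment 3: offset=17 data="y" -> buffer=vwK???????uAiQh??y -> prefix_len=3
Fragment 4: offset=15 data="Id" -> buffer=vwK???????uAiQhIdy -> prefix_len=3
Fragment 5: offset=3 data="Uge" -> buffer=vwKUge????uAiQhIdy -> prefix_len=6
Fragment 6: offset=6 data="QIIW" -> buffer=vwKUgeQIIWuAiQhIdy -> prefix_len=18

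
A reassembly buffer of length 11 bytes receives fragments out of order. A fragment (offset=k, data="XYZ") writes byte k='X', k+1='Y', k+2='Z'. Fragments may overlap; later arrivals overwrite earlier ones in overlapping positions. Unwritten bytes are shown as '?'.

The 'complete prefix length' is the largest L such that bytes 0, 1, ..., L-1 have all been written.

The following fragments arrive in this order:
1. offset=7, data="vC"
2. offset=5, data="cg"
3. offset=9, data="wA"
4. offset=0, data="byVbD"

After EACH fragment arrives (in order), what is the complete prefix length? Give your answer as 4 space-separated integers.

Fragment 1: offset=7 data="vC" -> buffer=???????vC?? -> prefix_len=0
Fragment 2: offset=5 data="cg" -> buffer=?????cgvC?? -> prefix_len=0
Fragment 3: offset=9 data="wA" -> buffer=?????cgvCwA -> prefix_len=0
Fragment 4: offset=0 data="byVbD" -> buffer=byVbDcgvCwA -> prefix_len=11

Answer: 0 0 0 11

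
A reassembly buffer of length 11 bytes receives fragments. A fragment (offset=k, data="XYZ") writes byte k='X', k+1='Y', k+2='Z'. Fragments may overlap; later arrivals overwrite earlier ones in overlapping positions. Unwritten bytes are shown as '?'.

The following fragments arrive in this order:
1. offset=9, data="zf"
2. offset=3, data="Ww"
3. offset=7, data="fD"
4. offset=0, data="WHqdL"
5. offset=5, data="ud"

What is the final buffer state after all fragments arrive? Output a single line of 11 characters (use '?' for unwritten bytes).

Fragment 1: offset=9 data="zf" -> buffer=?????????zf
Fragment 2: offset=3 data="Ww" -> buffer=???Ww????zf
Fragment 3: offset=7 data="fD" -> buffer=???Ww??fDzf
Fragment 4: offset=0 data="WHqdL" -> buffer=WHqdL??fDzf
Fragment 5: offset=5 data="ud" -> buffer=WHqdLudfDzf

Answer: WHqdLudfDzf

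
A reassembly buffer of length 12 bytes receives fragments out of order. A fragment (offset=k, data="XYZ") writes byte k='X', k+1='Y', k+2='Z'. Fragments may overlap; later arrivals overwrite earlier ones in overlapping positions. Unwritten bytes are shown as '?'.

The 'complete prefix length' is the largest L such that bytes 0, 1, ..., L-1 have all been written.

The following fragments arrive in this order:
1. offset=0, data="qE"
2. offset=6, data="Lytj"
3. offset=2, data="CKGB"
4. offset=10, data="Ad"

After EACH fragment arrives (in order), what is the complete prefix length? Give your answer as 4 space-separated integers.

Answer: 2 2 10 12

Derivation:
Fragment 1: offset=0 data="qE" -> buffer=qE?????????? -> prefix_len=2
Fragment 2: offset=6 data="Lytj" -> buffer=qE????Lytj?? -> prefix_len=2
Fragment 3: offset=2 data="CKGB" -> buffer=qECKGBLytj?? -> prefix_len=10
Fragment 4: offset=10 data="Ad" -> buffer=qECKGBLytjAd -> prefix_len=12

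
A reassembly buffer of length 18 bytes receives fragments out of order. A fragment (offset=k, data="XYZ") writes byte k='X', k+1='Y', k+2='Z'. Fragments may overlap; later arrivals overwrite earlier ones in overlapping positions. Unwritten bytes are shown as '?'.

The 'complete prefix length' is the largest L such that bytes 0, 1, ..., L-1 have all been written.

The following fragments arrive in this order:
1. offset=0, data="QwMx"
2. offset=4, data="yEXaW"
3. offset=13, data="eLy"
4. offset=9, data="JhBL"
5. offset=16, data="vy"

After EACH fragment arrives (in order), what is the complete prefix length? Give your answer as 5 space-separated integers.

Answer: 4 9 9 16 18

Derivation:
Fragment 1: offset=0 data="QwMx" -> buffer=QwMx?????????????? -> prefix_len=4
Fragment 2: offset=4 data="yEXaW" -> buffer=QwMxyEXaW????????? -> prefix_len=9
Fragment 3: offset=13 data="eLy" -> buffer=QwMxyEXaW????eLy?? -> prefix_len=9
Fragment 4: offset=9 data="JhBL" -> buffer=QwMxyEXaWJhBLeLy?? -> prefix_len=16
Fragment 5: offset=16 data="vy" -> buffer=QwMxyEXaWJhBLeLyvy -> prefix_len=18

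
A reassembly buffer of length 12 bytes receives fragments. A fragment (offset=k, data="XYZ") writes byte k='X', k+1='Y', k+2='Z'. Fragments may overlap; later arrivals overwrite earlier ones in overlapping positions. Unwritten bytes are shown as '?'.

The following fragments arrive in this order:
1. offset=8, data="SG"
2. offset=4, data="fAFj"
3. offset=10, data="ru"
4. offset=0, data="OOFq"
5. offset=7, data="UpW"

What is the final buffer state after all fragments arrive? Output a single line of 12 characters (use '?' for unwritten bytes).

Fragment 1: offset=8 data="SG" -> buffer=????????SG??
Fragment 2: offset=4 data="fAFj" -> buffer=????fAFjSG??
Fragment 3: offset=10 data="ru" -> buffer=????fAFjSGru
Fragment 4: offset=0 data="OOFq" -> buffer=OOFqfAFjSGru
Fragment 5: offset=7 data="UpW" -> buffer=OOFqfAFUpWru

Answer: OOFqfAFUpWru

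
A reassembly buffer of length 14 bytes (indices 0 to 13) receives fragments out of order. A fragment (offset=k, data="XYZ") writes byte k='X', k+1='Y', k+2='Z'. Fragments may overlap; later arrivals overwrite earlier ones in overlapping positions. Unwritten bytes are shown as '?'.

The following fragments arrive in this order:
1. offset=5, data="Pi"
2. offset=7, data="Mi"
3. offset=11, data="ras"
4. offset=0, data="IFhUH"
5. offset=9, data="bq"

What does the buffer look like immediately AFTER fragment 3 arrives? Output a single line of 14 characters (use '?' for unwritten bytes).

Answer: ?????PiMi??ras

Derivation:
Fragment 1: offset=5 data="Pi" -> buffer=?????Pi???????
Fragment 2: offset=7 data="Mi" -> buffer=?????PiMi?????
Fragment 3: offset=11 data="ras" -> buffer=?????PiMi??ras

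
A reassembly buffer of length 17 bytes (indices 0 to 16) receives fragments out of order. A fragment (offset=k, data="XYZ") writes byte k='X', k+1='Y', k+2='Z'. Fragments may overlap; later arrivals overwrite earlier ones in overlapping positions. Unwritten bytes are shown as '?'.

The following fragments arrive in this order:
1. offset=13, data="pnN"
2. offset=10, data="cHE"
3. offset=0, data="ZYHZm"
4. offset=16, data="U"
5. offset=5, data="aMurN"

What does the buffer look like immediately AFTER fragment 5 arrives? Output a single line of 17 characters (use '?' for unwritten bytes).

Answer: ZYHZmaMurNcHEpnNU

Derivation:
Fragment 1: offset=13 data="pnN" -> buffer=?????????????pnN?
Fragment 2: offset=10 data="cHE" -> buffer=??????????cHEpnN?
Fragment 3: offset=0 data="ZYHZm" -> buffer=ZYHZm?????cHEpnN?
Fragment 4: offset=16 data="U" -> buffer=ZYHZm?????cHEpnNU
Fragment 5: offset=5 data="aMurN" -> buffer=ZYHZmaMurNcHEpnNU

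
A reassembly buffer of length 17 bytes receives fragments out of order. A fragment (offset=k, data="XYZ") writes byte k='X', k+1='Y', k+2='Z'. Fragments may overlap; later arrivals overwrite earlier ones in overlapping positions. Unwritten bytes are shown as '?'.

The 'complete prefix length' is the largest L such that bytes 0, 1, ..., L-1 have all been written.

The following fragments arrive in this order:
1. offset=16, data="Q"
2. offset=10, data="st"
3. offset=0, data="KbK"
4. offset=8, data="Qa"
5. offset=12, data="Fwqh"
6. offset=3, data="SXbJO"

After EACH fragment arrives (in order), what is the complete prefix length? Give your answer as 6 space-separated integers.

Fragment 1: offset=16 data="Q" -> buffer=????????????????Q -> prefix_len=0
Fragment 2: offset=10 data="st" -> buffer=??????????st????Q -> prefix_len=0
Fragment 3: offset=0 data="KbK" -> buffer=KbK???????st????Q -> prefix_len=3
Fragment 4: offset=8 data="Qa" -> buffer=KbK?????Qast????Q -> prefix_len=3
Fragment 5: offset=12 data="Fwqh" -> buffer=KbK?????QastFwqhQ -> prefix_len=3
Fragment 6: offset=3 data="SXbJO" -> buffer=KbKSXbJOQastFwqhQ -> prefix_len=17

Answer: 0 0 3 3 3 17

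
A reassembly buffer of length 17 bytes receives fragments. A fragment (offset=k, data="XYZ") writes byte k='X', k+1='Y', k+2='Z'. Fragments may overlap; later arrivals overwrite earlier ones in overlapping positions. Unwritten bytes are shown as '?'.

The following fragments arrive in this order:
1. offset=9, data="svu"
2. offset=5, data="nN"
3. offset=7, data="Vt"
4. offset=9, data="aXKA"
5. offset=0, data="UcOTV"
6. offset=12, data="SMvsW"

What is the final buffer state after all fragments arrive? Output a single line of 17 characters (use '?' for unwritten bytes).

Answer: UcOTVnNVtaXKSMvsW

Derivation:
Fragment 1: offset=9 data="svu" -> buffer=?????????svu?????
Fragment 2: offset=5 data="nN" -> buffer=?????nN??svu?????
Fragment 3: offset=7 data="Vt" -> buffer=?????nNVtsvu?????
Fragment 4: offset=9 data="aXKA" -> buffer=?????nNVtaXKA????
Fragment 5: offset=0 data="UcOTV" -> buffer=UcOTVnNVtaXKA????
Fragment 6: offset=12 data="SMvsW" -> buffer=UcOTVnNVtaXKSMvsW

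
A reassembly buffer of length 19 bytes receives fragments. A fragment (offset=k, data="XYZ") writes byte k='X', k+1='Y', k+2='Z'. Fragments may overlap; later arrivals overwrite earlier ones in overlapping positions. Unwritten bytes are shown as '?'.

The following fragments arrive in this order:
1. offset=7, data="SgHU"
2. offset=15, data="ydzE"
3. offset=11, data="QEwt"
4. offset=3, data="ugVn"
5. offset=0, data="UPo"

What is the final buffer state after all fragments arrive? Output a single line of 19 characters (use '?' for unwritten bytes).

Fragment 1: offset=7 data="SgHU" -> buffer=???????SgHU????????
Fragment 2: offset=15 data="ydzE" -> buffer=???????SgHU????ydzE
Fragment 3: offset=11 data="QEwt" -> buffer=???????SgHUQEwtydzE
Fragment 4: offset=3 data="ugVn" -> buffer=???ugVnSgHUQEwtydzE
Fragment 5: offset=0 data="UPo" -> buffer=UPougVnSgHUQEwtydzE

Answer: UPougVnSgHUQEwtydzE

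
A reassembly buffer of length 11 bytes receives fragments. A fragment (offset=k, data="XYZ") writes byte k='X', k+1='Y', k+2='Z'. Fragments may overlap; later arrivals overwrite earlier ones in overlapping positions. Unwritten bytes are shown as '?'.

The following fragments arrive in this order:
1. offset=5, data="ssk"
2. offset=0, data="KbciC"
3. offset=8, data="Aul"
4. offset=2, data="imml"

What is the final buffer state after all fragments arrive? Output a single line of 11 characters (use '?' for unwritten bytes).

Fragment 1: offset=5 data="ssk" -> buffer=?????ssk???
Fragment 2: offset=0 data="KbciC" -> buffer=KbciCssk???
Fragment 3: offset=8 data="Aul" -> buffer=KbciCsskAul
Fragment 4: offset=2 data="imml" -> buffer=KbimmlskAul

Answer: KbimmlskAul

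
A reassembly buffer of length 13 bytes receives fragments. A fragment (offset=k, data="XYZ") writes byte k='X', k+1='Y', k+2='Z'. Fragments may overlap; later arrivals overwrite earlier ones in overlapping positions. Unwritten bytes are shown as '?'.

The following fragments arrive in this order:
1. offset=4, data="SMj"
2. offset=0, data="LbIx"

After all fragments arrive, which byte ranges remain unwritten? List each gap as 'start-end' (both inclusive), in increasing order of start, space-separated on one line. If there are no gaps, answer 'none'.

Fragment 1: offset=4 len=3
Fragment 2: offset=0 len=4
Gaps: 7-12

Answer: 7-12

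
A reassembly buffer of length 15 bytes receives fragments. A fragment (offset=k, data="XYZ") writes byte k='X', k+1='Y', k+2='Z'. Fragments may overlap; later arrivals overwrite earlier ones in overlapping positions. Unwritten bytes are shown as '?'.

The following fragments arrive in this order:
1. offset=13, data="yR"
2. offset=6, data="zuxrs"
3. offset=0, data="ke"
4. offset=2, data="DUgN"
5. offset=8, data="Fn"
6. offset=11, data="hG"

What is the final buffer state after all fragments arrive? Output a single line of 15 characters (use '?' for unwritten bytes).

Fragment 1: offset=13 data="yR" -> buffer=?????????????yR
Fragment 2: offset=6 data="zuxrs" -> buffer=??????zuxrs??yR
Fragment 3: offset=0 data="ke" -> buffer=ke????zuxrs??yR
Fragment 4: offset=2 data="DUgN" -> buffer=keDUgNzuxrs??yR
Fragment 5: offset=8 data="Fn" -> buffer=keDUgNzuFns??yR
Fragment 6: offset=11 data="hG" -> buffer=keDUgNzuFnshGyR

Answer: keDUgNzuFnshGyR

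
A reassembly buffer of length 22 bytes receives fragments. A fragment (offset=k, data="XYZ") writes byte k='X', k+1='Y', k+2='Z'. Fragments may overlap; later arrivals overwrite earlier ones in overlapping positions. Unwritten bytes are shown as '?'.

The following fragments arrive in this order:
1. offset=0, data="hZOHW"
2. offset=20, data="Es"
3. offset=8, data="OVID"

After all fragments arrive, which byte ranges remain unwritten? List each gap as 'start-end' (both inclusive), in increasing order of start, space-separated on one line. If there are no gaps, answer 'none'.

Fragment 1: offset=0 len=5
Fragment 2: offset=20 len=2
Fragment 3: offset=8 len=4
Gaps: 5-7 12-19

Answer: 5-7 12-19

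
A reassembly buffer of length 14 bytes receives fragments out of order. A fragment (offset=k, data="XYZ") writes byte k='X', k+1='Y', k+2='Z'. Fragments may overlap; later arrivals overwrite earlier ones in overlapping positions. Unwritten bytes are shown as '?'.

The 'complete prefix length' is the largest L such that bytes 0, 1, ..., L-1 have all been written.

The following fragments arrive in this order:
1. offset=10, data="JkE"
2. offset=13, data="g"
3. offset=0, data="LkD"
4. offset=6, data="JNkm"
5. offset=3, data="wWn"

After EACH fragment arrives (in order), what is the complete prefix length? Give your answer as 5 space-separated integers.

Fragment 1: offset=10 data="JkE" -> buffer=??????????JkE? -> prefix_len=0
Fragment 2: offset=13 data="g" -> buffer=??????????JkEg -> prefix_len=0
Fragment 3: offset=0 data="LkD" -> buffer=LkD???????JkEg -> prefix_len=3
Fragment 4: offset=6 data="JNkm" -> buffer=LkD???JNkmJkEg -> prefix_len=3
Fragment 5: offset=3 data="wWn" -> buffer=LkDwWnJNkmJkEg -> prefix_len=14

Answer: 0 0 3 3 14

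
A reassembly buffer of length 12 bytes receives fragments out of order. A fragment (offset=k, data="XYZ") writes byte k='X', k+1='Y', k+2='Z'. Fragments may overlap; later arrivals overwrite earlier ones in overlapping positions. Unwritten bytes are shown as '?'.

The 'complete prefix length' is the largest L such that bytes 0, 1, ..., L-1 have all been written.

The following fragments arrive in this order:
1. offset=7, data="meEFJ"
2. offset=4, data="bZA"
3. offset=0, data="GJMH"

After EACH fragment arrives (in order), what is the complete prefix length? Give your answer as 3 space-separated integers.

Fragment 1: offset=7 data="meEFJ" -> buffer=???????meEFJ -> prefix_len=0
Fragment 2: offset=4 data="bZA" -> buffer=????bZAmeEFJ -> prefix_len=0
Fragment 3: offset=0 data="GJMH" -> buffer=GJMHbZAmeEFJ -> prefix_len=12

Answer: 0 0 12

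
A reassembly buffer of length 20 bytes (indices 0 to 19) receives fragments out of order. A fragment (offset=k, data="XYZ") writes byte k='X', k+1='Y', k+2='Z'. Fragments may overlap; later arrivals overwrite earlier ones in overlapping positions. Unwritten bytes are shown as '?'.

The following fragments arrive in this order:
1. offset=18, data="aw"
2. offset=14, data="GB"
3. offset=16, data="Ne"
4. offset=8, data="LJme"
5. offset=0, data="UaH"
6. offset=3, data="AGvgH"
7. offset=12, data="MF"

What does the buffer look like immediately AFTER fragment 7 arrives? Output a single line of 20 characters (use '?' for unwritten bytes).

Answer: UaHAGvgHLJmeMFGBNeaw

Derivation:
Fragment 1: offset=18 data="aw" -> buffer=??????????????????aw
Fragment 2: offset=14 data="GB" -> buffer=??????????????GB??aw
Fragment 3: offset=16 data="Ne" -> buffer=??????????????GBNeaw
Fragment 4: offset=8 data="LJme" -> buffer=????????LJme??GBNeaw
Fragment 5: offset=0 data="UaH" -> buffer=UaH?????LJme??GBNeaw
Fragment 6: offset=3 data="AGvgH" -> buffer=UaHAGvgHLJme??GBNeaw
Fragment 7: offset=12 data="MF" -> buffer=UaHAGvgHLJmeMFGBNeaw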